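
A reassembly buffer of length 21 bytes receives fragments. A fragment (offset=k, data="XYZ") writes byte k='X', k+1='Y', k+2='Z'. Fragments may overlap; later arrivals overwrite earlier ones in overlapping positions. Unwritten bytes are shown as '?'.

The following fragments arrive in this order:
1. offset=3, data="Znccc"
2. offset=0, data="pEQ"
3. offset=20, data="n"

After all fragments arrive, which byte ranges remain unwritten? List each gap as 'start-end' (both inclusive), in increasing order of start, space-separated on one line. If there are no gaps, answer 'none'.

Fragment 1: offset=3 len=5
Fragment 2: offset=0 len=3
Fragment 3: offset=20 len=1
Gaps: 8-19

Answer: 8-19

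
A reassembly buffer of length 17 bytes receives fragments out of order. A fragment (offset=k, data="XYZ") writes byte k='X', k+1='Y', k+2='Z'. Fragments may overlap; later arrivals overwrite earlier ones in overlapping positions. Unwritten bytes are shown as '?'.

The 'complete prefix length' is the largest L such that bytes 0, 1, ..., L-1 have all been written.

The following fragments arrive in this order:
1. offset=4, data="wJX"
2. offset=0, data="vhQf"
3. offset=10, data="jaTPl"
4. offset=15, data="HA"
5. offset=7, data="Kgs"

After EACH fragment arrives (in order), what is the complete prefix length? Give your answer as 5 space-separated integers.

Fragment 1: offset=4 data="wJX" -> buffer=????wJX?????????? -> prefix_len=0
Fragment 2: offset=0 data="vhQf" -> buffer=vhQfwJX?????????? -> prefix_len=7
Fragment 3: offset=10 data="jaTPl" -> buffer=vhQfwJX???jaTPl?? -> prefix_len=7
Fragment 4: offset=15 data="HA" -> buffer=vhQfwJX???jaTPlHA -> prefix_len=7
Fragment 5: offset=7 data="Kgs" -> buffer=vhQfwJXKgsjaTPlHA -> prefix_len=17

Answer: 0 7 7 7 17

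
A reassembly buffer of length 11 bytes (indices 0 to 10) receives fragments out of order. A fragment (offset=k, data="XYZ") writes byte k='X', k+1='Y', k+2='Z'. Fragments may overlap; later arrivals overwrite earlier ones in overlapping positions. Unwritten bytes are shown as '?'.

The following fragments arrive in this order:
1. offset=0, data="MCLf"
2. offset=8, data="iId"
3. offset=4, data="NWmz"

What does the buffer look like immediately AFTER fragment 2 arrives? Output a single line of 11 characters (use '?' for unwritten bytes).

Fragment 1: offset=0 data="MCLf" -> buffer=MCLf???????
Fragment 2: offset=8 data="iId" -> buffer=MCLf????iId

Answer: MCLf????iId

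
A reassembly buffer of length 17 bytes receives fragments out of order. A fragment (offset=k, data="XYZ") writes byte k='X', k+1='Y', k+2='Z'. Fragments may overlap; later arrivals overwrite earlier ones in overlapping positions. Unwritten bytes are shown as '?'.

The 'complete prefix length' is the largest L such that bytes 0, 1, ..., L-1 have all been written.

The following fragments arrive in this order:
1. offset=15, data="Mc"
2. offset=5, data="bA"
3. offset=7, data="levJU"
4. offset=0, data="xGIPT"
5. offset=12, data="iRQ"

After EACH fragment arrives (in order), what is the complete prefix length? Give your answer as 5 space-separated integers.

Answer: 0 0 0 12 17

Derivation:
Fragment 1: offset=15 data="Mc" -> buffer=???????????????Mc -> prefix_len=0
Fragment 2: offset=5 data="bA" -> buffer=?????bA????????Mc -> prefix_len=0
Fragment 3: offset=7 data="levJU" -> buffer=?????bAlevJU???Mc -> prefix_len=0
Fragment 4: offset=0 data="xGIPT" -> buffer=xGIPTbAlevJU???Mc -> prefix_len=12
Fragment 5: offset=12 data="iRQ" -> buffer=xGIPTbAlevJUiRQMc -> prefix_len=17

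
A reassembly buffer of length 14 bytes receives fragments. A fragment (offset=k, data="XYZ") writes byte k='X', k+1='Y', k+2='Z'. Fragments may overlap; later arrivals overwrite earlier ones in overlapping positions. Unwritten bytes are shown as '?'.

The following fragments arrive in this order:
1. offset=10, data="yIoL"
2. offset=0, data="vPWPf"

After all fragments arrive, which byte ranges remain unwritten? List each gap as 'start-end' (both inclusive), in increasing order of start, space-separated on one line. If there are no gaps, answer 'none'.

Answer: 5-9

Derivation:
Fragment 1: offset=10 len=4
Fragment 2: offset=0 len=5
Gaps: 5-9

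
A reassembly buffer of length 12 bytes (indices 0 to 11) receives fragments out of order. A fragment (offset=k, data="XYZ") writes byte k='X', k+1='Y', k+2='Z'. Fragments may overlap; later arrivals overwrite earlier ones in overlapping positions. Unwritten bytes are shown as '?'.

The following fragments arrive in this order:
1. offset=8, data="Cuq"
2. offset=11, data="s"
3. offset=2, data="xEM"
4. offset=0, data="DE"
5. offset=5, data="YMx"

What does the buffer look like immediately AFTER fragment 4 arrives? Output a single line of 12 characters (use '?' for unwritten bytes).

Answer: DExEM???Cuqs

Derivation:
Fragment 1: offset=8 data="Cuq" -> buffer=????????Cuq?
Fragment 2: offset=11 data="s" -> buffer=????????Cuqs
Fragment 3: offset=2 data="xEM" -> buffer=??xEM???Cuqs
Fragment 4: offset=0 data="DE" -> buffer=DExEM???Cuqs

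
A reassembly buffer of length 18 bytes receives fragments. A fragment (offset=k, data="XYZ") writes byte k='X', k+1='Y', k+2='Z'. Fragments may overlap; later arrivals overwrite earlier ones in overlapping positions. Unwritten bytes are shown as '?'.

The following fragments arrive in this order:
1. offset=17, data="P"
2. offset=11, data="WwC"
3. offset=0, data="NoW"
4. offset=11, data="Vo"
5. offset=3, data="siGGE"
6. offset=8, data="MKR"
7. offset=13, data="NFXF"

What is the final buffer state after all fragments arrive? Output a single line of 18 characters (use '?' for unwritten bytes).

Answer: NoWsiGGEMKRVoNFXFP

Derivation:
Fragment 1: offset=17 data="P" -> buffer=?????????????????P
Fragment 2: offset=11 data="WwC" -> buffer=???????????WwC???P
Fragment 3: offset=0 data="NoW" -> buffer=NoW????????WwC???P
Fragment 4: offset=11 data="Vo" -> buffer=NoW????????VoC???P
Fragment 5: offset=3 data="siGGE" -> buffer=NoWsiGGE???VoC???P
Fragment 6: offset=8 data="MKR" -> buffer=NoWsiGGEMKRVoC???P
Fragment 7: offset=13 data="NFXF" -> buffer=NoWsiGGEMKRVoNFXFP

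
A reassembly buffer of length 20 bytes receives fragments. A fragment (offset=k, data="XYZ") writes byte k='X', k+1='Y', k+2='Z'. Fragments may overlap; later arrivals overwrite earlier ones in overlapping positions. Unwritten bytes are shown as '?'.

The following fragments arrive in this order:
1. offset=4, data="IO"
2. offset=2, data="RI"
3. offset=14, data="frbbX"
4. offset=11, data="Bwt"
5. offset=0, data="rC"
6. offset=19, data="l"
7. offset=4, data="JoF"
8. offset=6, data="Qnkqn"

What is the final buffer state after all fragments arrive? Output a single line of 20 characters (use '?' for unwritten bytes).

Fragment 1: offset=4 data="IO" -> buffer=????IO??????????????
Fragment 2: offset=2 data="RI" -> buffer=??RIIO??????????????
Fragment 3: offset=14 data="frbbX" -> buffer=??RIIO????????frbbX?
Fragment 4: offset=11 data="Bwt" -> buffer=??RIIO?????BwtfrbbX?
Fragment 5: offset=0 data="rC" -> buffer=rCRIIO?????BwtfrbbX?
Fragment 6: offset=19 data="l" -> buffer=rCRIIO?????BwtfrbbXl
Fragment 7: offset=4 data="JoF" -> buffer=rCRIJoF????BwtfrbbXl
Fragment 8: offset=6 data="Qnkqn" -> buffer=rCRIJoQnkqnBwtfrbbXl

Answer: rCRIJoQnkqnBwtfrbbXl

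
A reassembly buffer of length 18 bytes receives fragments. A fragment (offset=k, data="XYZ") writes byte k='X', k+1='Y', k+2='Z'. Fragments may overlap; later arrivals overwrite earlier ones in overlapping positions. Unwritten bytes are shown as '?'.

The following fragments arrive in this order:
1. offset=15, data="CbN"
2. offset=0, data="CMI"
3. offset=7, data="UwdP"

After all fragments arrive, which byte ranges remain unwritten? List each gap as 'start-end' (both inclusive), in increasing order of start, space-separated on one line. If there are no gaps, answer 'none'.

Fragment 1: offset=15 len=3
Fragment 2: offset=0 len=3
Fragment 3: offset=7 len=4
Gaps: 3-6 11-14

Answer: 3-6 11-14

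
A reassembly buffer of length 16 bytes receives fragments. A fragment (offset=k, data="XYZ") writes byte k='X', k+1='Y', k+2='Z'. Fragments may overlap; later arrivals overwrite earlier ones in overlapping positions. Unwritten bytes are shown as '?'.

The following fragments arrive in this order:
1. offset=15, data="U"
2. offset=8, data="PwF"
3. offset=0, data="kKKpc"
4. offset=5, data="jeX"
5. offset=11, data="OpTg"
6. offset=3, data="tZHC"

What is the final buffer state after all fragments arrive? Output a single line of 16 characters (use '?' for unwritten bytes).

Answer: kKKtZHCXPwFOpTgU

Derivation:
Fragment 1: offset=15 data="U" -> buffer=???????????????U
Fragment 2: offset=8 data="PwF" -> buffer=????????PwF????U
Fragment 3: offset=0 data="kKKpc" -> buffer=kKKpc???PwF????U
Fragment 4: offset=5 data="jeX" -> buffer=kKKpcjeXPwF????U
Fragment 5: offset=11 data="OpTg" -> buffer=kKKpcjeXPwFOpTgU
Fragment 6: offset=3 data="tZHC" -> buffer=kKKtZHCXPwFOpTgU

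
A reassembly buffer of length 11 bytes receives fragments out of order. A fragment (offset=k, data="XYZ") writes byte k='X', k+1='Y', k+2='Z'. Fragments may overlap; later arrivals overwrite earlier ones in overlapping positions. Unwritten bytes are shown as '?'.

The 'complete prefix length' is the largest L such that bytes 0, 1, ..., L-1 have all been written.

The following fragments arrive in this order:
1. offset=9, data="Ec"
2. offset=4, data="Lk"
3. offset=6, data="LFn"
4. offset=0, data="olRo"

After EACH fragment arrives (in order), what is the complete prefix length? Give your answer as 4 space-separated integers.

Answer: 0 0 0 11

Derivation:
Fragment 1: offset=9 data="Ec" -> buffer=?????????Ec -> prefix_len=0
Fragment 2: offset=4 data="Lk" -> buffer=????Lk???Ec -> prefix_len=0
Fragment 3: offset=6 data="LFn" -> buffer=????LkLFnEc -> prefix_len=0
Fragment 4: offset=0 data="olRo" -> buffer=olRoLkLFnEc -> prefix_len=11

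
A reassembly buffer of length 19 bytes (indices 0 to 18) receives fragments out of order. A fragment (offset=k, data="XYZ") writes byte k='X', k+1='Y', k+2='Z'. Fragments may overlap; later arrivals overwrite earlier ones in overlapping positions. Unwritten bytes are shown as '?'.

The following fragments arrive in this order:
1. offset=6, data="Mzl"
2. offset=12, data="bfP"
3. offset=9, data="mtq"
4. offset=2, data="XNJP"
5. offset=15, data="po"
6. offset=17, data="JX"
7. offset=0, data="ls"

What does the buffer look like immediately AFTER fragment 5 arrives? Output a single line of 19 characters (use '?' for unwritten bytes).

Answer: ??XNJPMzlmtqbfPpo??

Derivation:
Fragment 1: offset=6 data="Mzl" -> buffer=??????Mzl??????????
Fragment 2: offset=12 data="bfP" -> buffer=??????Mzl???bfP????
Fragment 3: offset=9 data="mtq" -> buffer=??????MzlmtqbfP????
Fragment 4: offset=2 data="XNJP" -> buffer=??XNJPMzlmtqbfP????
Fragment 5: offset=15 data="po" -> buffer=??XNJPMzlmtqbfPpo??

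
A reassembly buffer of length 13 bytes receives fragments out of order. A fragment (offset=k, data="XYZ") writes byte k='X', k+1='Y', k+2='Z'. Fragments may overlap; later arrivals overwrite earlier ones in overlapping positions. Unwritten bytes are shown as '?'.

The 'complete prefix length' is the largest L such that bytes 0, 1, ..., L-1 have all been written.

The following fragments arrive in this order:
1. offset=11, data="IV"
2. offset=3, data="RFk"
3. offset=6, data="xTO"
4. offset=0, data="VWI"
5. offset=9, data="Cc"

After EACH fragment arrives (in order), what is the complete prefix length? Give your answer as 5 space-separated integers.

Fragment 1: offset=11 data="IV" -> buffer=???????????IV -> prefix_len=0
Fragment 2: offset=3 data="RFk" -> buffer=???RFk?????IV -> prefix_len=0
Fragment 3: offset=6 data="xTO" -> buffer=???RFkxTO??IV -> prefix_len=0
Fragment 4: offset=0 data="VWI" -> buffer=VWIRFkxTO??IV -> prefix_len=9
Fragment 5: offset=9 data="Cc" -> buffer=VWIRFkxTOCcIV -> prefix_len=13

Answer: 0 0 0 9 13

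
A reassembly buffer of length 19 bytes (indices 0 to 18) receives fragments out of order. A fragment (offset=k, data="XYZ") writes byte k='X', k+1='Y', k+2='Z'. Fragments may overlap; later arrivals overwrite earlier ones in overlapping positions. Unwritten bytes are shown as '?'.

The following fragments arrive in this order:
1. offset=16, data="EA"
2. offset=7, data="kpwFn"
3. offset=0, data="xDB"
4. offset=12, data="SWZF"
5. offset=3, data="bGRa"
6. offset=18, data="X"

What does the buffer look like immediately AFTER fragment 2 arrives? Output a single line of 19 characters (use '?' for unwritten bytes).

Fragment 1: offset=16 data="EA" -> buffer=????????????????EA?
Fragment 2: offset=7 data="kpwFn" -> buffer=???????kpwFn????EA?

Answer: ???????kpwFn????EA?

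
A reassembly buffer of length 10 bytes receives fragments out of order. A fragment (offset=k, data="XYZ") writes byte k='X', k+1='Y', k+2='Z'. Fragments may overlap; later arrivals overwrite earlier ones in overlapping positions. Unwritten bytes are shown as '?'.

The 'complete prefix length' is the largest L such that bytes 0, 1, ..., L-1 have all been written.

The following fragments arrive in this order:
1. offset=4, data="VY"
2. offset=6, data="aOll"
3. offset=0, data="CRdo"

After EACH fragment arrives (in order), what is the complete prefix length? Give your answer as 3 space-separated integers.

Answer: 0 0 10

Derivation:
Fragment 1: offset=4 data="VY" -> buffer=????VY???? -> prefix_len=0
Fragment 2: offset=6 data="aOll" -> buffer=????VYaOll -> prefix_len=0
Fragment 3: offset=0 data="CRdo" -> buffer=CRdoVYaOll -> prefix_len=10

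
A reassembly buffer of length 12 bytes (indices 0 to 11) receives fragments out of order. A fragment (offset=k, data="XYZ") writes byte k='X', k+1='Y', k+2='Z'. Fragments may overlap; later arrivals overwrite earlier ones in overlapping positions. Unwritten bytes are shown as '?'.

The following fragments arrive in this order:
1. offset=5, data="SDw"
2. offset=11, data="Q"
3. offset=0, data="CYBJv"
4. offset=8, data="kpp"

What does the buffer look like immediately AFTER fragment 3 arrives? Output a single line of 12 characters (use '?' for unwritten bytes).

Fragment 1: offset=5 data="SDw" -> buffer=?????SDw????
Fragment 2: offset=11 data="Q" -> buffer=?????SDw???Q
Fragment 3: offset=0 data="CYBJv" -> buffer=CYBJvSDw???Q

Answer: CYBJvSDw???Q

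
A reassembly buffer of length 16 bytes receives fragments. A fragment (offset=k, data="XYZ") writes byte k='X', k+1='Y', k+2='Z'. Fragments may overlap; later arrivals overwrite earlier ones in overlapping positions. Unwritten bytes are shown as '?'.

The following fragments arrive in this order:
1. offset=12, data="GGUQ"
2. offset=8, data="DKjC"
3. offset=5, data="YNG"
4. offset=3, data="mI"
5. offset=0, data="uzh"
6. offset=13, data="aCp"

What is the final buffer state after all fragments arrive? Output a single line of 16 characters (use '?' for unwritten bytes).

Fragment 1: offset=12 data="GGUQ" -> buffer=????????????GGUQ
Fragment 2: offset=8 data="DKjC" -> buffer=????????DKjCGGUQ
Fragment 3: offset=5 data="YNG" -> buffer=?????YNGDKjCGGUQ
Fragment 4: offset=3 data="mI" -> buffer=???mIYNGDKjCGGUQ
Fragment 5: offset=0 data="uzh" -> buffer=uzhmIYNGDKjCGGUQ
Fragment 6: offset=13 data="aCp" -> buffer=uzhmIYNGDKjCGaCp

Answer: uzhmIYNGDKjCGaCp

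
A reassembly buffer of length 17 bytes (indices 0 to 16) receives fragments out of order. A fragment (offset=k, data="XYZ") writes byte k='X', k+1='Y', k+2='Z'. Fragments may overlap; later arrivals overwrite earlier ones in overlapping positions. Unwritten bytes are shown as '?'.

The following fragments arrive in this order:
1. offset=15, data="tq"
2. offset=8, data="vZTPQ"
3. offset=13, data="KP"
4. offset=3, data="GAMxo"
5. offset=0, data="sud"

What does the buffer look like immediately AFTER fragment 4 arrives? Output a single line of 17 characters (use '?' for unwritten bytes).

Answer: ???GAMxovZTPQKPtq

Derivation:
Fragment 1: offset=15 data="tq" -> buffer=???????????????tq
Fragment 2: offset=8 data="vZTPQ" -> buffer=????????vZTPQ??tq
Fragment 3: offset=13 data="KP" -> buffer=????????vZTPQKPtq
Fragment 4: offset=3 data="GAMxo" -> buffer=???GAMxovZTPQKPtq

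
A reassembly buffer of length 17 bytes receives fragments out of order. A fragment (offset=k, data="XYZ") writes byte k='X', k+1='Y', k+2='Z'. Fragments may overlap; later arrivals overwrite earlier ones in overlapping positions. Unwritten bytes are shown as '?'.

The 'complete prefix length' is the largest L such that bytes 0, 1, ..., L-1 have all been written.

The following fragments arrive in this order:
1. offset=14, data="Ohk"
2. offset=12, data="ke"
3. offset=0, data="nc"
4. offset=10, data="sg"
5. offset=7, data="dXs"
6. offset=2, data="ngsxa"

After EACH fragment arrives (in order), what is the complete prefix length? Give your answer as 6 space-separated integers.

Answer: 0 0 2 2 2 17

Derivation:
Fragment 1: offset=14 data="Ohk" -> buffer=??????????????Ohk -> prefix_len=0
Fragment 2: offset=12 data="ke" -> buffer=????????????keOhk -> prefix_len=0
Fragment 3: offset=0 data="nc" -> buffer=nc??????????keOhk -> prefix_len=2
Fragment 4: offset=10 data="sg" -> buffer=nc????????sgkeOhk -> prefix_len=2
Fragment 5: offset=7 data="dXs" -> buffer=nc?????dXssgkeOhk -> prefix_len=2
Fragment 6: offset=2 data="ngsxa" -> buffer=ncngsxadXssgkeOhk -> prefix_len=17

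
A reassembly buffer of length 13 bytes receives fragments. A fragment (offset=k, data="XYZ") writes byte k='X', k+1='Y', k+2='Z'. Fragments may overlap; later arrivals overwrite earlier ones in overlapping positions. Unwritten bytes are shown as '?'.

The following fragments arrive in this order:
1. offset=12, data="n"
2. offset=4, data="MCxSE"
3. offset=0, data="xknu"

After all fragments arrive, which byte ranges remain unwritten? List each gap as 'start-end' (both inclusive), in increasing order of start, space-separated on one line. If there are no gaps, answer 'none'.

Answer: 9-11

Derivation:
Fragment 1: offset=12 len=1
Fragment 2: offset=4 len=5
Fragment 3: offset=0 len=4
Gaps: 9-11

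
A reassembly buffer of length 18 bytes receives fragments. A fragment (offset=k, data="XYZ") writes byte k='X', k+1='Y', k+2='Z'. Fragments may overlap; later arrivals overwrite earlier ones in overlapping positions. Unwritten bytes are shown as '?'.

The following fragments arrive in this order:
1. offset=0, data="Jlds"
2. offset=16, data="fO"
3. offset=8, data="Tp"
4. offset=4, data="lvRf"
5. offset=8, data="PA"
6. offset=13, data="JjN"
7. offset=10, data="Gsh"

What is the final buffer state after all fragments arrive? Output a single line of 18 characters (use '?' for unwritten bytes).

Answer: JldslvRfPAGshJjNfO

Derivation:
Fragment 1: offset=0 data="Jlds" -> buffer=Jlds??????????????
Fragment 2: offset=16 data="fO" -> buffer=Jlds????????????fO
Fragment 3: offset=8 data="Tp" -> buffer=Jlds????Tp??????fO
Fragment 4: offset=4 data="lvRf" -> buffer=JldslvRfTp??????fO
Fragment 5: offset=8 data="PA" -> buffer=JldslvRfPA??????fO
Fragment 6: offset=13 data="JjN" -> buffer=JldslvRfPA???JjNfO
Fragment 7: offset=10 data="Gsh" -> buffer=JldslvRfPAGshJjNfO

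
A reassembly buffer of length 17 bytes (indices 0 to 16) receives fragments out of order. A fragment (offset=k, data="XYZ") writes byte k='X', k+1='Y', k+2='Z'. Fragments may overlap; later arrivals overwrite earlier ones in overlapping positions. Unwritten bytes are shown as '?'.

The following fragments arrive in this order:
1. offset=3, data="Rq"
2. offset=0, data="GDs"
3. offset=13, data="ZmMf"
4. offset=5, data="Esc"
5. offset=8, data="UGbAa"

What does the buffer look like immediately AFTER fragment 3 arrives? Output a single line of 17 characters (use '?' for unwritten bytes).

Fragment 1: offset=3 data="Rq" -> buffer=???Rq????????????
Fragment 2: offset=0 data="GDs" -> buffer=GDsRq????????????
Fragment 3: offset=13 data="ZmMf" -> buffer=GDsRq????????ZmMf

Answer: GDsRq????????ZmMf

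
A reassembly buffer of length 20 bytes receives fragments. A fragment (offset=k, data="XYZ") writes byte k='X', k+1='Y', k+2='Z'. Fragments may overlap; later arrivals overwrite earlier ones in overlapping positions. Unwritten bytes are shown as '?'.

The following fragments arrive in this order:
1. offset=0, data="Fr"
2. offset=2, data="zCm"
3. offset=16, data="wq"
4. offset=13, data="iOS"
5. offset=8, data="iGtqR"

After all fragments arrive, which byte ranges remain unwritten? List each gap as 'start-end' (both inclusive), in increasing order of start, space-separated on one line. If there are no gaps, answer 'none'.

Answer: 5-7 18-19

Derivation:
Fragment 1: offset=0 len=2
Fragment 2: offset=2 len=3
Fragment 3: offset=16 len=2
Fragment 4: offset=13 len=3
Fragment 5: offset=8 len=5
Gaps: 5-7 18-19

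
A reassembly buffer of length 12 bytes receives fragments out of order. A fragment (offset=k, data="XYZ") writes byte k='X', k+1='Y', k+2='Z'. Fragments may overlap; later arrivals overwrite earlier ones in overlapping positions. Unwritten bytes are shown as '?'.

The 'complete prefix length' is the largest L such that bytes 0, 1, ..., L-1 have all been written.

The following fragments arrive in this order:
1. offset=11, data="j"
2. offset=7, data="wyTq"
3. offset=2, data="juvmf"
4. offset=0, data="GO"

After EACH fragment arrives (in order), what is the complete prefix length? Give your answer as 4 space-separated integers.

Answer: 0 0 0 12

Derivation:
Fragment 1: offset=11 data="j" -> buffer=???????????j -> prefix_len=0
Fragment 2: offset=7 data="wyTq" -> buffer=???????wyTqj -> prefix_len=0
Fragment 3: offset=2 data="juvmf" -> buffer=??juvmfwyTqj -> prefix_len=0
Fragment 4: offset=0 data="GO" -> buffer=GOjuvmfwyTqj -> prefix_len=12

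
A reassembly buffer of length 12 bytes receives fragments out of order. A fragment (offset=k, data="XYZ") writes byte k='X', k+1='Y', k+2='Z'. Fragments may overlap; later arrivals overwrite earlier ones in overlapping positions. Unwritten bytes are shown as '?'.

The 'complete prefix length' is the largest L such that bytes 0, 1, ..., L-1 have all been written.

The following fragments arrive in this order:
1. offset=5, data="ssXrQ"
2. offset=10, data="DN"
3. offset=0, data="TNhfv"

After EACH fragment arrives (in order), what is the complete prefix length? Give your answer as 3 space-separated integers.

Answer: 0 0 12

Derivation:
Fragment 1: offset=5 data="ssXrQ" -> buffer=?????ssXrQ?? -> prefix_len=0
Fragment 2: offset=10 data="DN" -> buffer=?????ssXrQDN -> prefix_len=0
Fragment 3: offset=0 data="TNhfv" -> buffer=TNhfvssXrQDN -> prefix_len=12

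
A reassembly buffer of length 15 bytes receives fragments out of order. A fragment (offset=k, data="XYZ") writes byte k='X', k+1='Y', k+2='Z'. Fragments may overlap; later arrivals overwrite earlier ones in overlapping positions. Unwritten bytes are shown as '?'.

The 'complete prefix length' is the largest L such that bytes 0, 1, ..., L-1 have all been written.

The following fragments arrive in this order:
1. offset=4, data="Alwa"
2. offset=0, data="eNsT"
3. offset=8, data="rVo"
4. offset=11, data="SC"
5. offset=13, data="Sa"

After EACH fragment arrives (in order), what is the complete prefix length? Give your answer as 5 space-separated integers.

Answer: 0 8 11 13 15

Derivation:
Fragment 1: offset=4 data="Alwa" -> buffer=????Alwa??????? -> prefix_len=0
Fragment 2: offset=0 data="eNsT" -> buffer=eNsTAlwa??????? -> prefix_len=8
Fragment 3: offset=8 data="rVo" -> buffer=eNsTAlwarVo???? -> prefix_len=11
Fragment 4: offset=11 data="SC" -> buffer=eNsTAlwarVoSC?? -> prefix_len=13
Fragment 5: offset=13 data="Sa" -> buffer=eNsTAlwarVoSCSa -> prefix_len=15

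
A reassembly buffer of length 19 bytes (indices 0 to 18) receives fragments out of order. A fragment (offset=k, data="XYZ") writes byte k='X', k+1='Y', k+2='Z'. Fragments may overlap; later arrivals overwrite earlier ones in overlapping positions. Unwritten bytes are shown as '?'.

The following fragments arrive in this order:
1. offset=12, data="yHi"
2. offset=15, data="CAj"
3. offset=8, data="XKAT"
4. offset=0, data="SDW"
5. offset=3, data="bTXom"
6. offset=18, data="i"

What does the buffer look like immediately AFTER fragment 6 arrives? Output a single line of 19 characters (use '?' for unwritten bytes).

Answer: SDWbTXomXKATyHiCAji

Derivation:
Fragment 1: offset=12 data="yHi" -> buffer=????????????yHi????
Fragment 2: offset=15 data="CAj" -> buffer=????????????yHiCAj?
Fragment 3: offset=8 data="XKAT" -> buffer=????????XKATyHiCAj?
Fragment 4: offset=0 data="SDW" -> buffer=SDW?????XKATyHiCAj?
Fragment 5: offset=3 data="bTXom" -> buffer=SDWbTXomXKATyHiCAj?
Fragment 6: offset=18 data="i" -> buffer=SDWbTXomXKATyHiCAji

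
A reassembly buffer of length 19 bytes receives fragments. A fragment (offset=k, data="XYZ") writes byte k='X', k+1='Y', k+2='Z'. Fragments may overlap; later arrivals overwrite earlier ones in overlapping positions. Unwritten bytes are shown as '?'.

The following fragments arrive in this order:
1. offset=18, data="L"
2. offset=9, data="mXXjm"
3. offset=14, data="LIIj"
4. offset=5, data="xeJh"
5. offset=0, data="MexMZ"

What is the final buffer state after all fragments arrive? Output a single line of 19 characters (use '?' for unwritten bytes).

Fragment 1: offset=18 data="L" -> buffer=??????????????????L
Fragment 2: offset=9 data="mXXjm" -> buffer=?????????mXXjm????L
Fragment 3: offset=14 data="LIIj" -> buffer=?????????mXXjmLIIjL
Fragment 4: offset=5 data="xeJh" -> buffer=?????xeJhmXXjmLIIjL
Fragment 5: offset=0 data="MexMZ" -> buffer=MexMZxeJhmXXjmLIIjL

Answer: MexMZxeJhmXXjmLIIjL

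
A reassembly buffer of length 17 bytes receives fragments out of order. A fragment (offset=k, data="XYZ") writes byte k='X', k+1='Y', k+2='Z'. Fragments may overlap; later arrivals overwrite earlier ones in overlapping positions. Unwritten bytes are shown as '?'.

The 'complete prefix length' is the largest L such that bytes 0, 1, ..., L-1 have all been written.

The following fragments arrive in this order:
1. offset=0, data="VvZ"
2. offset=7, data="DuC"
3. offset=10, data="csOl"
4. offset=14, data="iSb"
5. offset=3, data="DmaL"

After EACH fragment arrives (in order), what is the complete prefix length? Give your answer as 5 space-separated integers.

Fragment 1: offset=0 data="VvZ" -> buffer=VvZ?????????????? -> prefix_len=3
Fragment 2: offset=7 data="DuC" -> buffer=VvZ????DuC??????? -> prefix_len=3
Fragment 3: offset=10 data="csOl" -> buffer=VvZ????DuCcsOl??? -> prefix_len=3
Fragment 4: offset=14 data="iSb" -> buffer=VvZ????DuCcsOliSb -> prefix_len=3
Fragment 5: offset=3 data="DmaL" -> buffer=VvZDmaLDuCcsOliSb -> prefix_len=17

Answer: 3 3 3 3 17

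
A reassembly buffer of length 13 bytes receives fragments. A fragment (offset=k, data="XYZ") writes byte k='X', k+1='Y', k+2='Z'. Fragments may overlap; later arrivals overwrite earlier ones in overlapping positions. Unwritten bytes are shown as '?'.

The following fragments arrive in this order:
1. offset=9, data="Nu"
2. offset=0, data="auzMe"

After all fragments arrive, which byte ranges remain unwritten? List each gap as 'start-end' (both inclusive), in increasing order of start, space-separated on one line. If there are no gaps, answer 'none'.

Fragment 1: offset=9 len=2
Fragment 2: offset=0 len=5
Gaps: 5-8 11-12

Answer: 5-8 11-12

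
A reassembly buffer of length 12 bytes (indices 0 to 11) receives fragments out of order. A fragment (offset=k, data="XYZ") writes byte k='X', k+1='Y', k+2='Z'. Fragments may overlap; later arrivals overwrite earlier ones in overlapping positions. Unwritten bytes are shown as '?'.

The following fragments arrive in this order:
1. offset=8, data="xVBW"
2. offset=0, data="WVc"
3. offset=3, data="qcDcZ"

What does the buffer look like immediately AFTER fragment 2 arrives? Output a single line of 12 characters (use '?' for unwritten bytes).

Fragment 1: offset=8 data="xVBW" -> buffer=????????xVBW
Fragment 2: offset=0 data="WVc" -> buffer=WVc?????xVBW

Answer: WVc?????xVBW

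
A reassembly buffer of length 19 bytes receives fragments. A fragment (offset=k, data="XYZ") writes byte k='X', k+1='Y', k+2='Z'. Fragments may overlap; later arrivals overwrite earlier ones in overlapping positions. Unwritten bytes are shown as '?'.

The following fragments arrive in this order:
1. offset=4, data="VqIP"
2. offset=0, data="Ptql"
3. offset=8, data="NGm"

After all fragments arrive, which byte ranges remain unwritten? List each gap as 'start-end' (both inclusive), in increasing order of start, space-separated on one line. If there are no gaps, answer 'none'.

Fragment 1: offset=4 len=4
Fragment 2: offset=0 len=4
Fragment 3: offset=8 len=3
Gaps: 11-18

Answer: 11-18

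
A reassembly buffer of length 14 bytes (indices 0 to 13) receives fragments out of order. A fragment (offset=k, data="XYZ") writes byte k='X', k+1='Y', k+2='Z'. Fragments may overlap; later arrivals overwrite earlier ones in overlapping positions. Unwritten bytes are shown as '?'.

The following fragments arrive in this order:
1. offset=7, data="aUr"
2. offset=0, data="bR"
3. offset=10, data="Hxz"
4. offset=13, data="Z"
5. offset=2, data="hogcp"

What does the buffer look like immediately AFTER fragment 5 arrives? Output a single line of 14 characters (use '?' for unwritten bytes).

Answer: bRhogcpaUrHxzZ

Derivation:
Fragment 1: offset=7 data="aUr" -> buffer=???????aUr????
Fragment 2: offset=0 data="bR" -> buffer=bR?????aUr????
Fragment 3: offset=10 data="Hxz" -> buffer=bR?????aUrHxz?
Fragment 4: offset=13 data="Z" -> buffer=bR?????aUrHxzZ
Fragment 5: offset=2 data="hogcp" -> buffer=bRhogcpaUrHxzZ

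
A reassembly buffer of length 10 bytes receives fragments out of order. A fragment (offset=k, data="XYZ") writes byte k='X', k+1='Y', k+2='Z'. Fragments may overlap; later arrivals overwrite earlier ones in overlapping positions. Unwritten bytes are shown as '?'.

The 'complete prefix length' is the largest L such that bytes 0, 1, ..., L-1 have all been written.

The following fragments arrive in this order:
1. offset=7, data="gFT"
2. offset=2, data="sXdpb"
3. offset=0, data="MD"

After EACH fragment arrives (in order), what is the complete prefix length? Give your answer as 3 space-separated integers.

Answer: 0 0 10

Derivation:
Fragment 1: offset=7 data="gFT" -> buffer=???????gFT -> prefix_len=0
Fragment 2: offset=2 data="sXdpb" -> buffer=??sXdpbgFT -> prefix_len=0
Fragment 3: offset=0 data="MD" -> buffer=MDsXdpbgFT -> prefix_len=10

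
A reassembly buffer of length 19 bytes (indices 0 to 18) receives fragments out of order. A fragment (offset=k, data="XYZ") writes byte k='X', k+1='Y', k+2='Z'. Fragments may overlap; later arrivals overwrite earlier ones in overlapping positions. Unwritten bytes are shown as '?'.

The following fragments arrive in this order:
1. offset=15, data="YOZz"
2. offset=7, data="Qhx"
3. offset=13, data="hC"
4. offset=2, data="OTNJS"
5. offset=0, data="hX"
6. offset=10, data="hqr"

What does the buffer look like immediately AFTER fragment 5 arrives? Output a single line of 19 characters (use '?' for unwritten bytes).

Answer: hXOTNJSQhx???hCYOZz

Derivation:
Fragment 1: offset=15 data="YOZz" -> buffer=???????????????YOZz
Fragment 2: offset=7 data="Qhx" -> buffer=???????Qhx?????YOZz
Fragment 3: offset=13 data="hC" -> buffer=???????Qhx???hCYOZz
Fragment 4: offset=2 data="OTNJS" -> buffer=??OTNJSQhx???hCYOZz
Fragment 5: offset=0 data="hX" -> buffer=hXOTNJSQhx???hCYOZz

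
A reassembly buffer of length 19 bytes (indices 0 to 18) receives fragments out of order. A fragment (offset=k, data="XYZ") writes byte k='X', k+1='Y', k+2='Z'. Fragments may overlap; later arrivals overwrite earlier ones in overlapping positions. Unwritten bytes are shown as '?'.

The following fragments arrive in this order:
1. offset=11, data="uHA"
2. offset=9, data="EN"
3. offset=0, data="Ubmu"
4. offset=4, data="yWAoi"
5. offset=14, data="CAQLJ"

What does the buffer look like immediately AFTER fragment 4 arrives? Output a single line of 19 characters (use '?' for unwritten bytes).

Answer: UbmuyWAoiENuHA?????

Derivation:
Fragment 1: offset=11 data="uHA" -> buffer=???????????uHA?????
Fragment 2: offset=9 data="EN" -> buffer=?????????ENuHA?????
Fragment 3: offset=0 data="Ubmu" -> buffer=Ubmu?????ENuHA?????
Fragment 4: offset=4 data="yWAoi" -> buffer=UbmuyWAoiENuHA?????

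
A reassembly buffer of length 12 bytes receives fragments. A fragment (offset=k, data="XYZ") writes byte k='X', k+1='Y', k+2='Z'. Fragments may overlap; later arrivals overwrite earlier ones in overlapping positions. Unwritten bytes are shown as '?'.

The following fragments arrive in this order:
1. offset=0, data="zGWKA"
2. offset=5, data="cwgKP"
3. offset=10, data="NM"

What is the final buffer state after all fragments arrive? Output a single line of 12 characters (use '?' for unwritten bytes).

Fragment 1: offset=0 data="zGWKA" -> buffer=zGWKA???????
Fragment 2: offset=5 data="cwgKP" -> buffer=zGWKAcwgKP??
Fragment 3: offset=10 data="NM" -> buffer=zGWKAcwgKPNM

Answer: zGWKAcwgKPNM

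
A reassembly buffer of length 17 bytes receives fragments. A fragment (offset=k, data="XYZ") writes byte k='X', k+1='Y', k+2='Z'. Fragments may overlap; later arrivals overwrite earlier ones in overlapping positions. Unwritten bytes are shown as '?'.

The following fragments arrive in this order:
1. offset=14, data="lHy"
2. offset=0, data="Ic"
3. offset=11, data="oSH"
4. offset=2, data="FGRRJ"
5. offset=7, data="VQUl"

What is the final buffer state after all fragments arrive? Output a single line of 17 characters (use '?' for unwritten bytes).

Fragment 1: offset=14 data="lHy" -> buffer=??????????????lHy
Fragment 2: offset=0 data="Ic" -> buffer=Ic????????????lHy
Fragment 3: offset=11 data="oSH" -> buffer=Ic?????????oSHlHy
Fragment 4: offset=2 data="FGRRJ" -> buffer=IcFGRRJ????oSHlHy
Fragment 5: offset=7 data="VQUl" -> buffer=IcFGRRJVQUloSHlHy

Answer: IcFGRRJVQUloSHlHy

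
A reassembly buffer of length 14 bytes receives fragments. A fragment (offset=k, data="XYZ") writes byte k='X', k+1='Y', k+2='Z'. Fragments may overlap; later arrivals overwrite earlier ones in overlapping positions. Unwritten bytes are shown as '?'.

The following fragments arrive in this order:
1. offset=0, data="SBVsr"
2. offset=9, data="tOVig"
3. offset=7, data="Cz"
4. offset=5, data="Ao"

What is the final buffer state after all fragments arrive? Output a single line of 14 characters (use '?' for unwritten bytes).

Answer: SBVsrAoCztOVig

Derivation:
Fragment 1: offset=0 data="SBVsr" -> buffer=SBVsr?????????
Fragment 2: offset=9 data="tOVig" -> buffer=SBVsr????tOVig
Fragment 3: offset=7 data="Cz" -> buffer=SBVsr??CztOVig
Fragment 4: offset=5 data="Ao" -> buffer=SBVsrAoCztOVig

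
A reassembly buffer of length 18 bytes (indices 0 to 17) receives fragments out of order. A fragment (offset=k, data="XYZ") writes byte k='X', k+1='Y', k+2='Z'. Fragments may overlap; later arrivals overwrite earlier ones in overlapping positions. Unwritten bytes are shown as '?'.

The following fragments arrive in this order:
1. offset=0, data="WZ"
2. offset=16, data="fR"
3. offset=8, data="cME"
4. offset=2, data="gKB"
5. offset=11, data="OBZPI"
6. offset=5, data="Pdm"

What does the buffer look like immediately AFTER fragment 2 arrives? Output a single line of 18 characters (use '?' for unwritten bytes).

Answer: WZ??????????????fR

Derivation:
Fragment 1: offset=0 data="WZ" -> buffer=WZ????????????????
Fragment 2: offset=16 data="fR" -> buffer=WZ??????????????fR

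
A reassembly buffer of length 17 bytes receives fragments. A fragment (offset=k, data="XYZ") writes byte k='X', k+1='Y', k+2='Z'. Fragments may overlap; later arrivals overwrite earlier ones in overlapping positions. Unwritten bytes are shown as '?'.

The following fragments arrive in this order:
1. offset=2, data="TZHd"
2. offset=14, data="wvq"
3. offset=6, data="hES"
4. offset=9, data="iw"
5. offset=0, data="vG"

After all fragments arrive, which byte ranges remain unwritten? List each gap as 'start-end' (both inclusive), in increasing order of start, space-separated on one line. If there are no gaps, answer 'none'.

Fragment 1: offset=2 len=4
Fragment 2: offset=14 len=3
Fragment 3: offset=6 len=3
Fragment 4: offset=9 len=2
Fragment 5: offset=0 len=2
Gaps: 11-13

Answer: 11-13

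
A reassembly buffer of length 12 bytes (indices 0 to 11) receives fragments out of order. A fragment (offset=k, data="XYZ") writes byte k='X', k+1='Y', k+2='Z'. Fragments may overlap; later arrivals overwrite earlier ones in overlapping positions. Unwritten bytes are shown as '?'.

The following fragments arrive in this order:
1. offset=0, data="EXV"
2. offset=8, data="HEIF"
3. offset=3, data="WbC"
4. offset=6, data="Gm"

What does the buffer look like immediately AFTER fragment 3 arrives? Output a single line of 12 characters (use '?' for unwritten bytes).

Answer: EXVWbC??HEIF

Derivation:
Fragment 1: offset=0 data="EXV" -> buffer=EXV?????????
Fragment 2: offset=8 data="HEIF" -> buffer=EXV?????HEIF
Fragment 3: offset=3 data="WbC" -> buffer=EXVWbC??HEIF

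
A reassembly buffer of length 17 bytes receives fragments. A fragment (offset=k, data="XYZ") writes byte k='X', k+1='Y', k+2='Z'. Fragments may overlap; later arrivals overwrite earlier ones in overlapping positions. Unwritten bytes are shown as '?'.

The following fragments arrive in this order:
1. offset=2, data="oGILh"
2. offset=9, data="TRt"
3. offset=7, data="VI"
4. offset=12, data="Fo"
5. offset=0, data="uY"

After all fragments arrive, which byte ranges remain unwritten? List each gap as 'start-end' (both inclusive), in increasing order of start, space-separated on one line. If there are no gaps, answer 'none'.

Fragment 1: offset=2 len=5
Fragment 2: offset=9 len=3
Fragment 3: offset=7 len=2
Fragment 4: offset=12 len=2
Fragment 5: offset=0 len=2
Gaps: 14-16

Answer: 14-16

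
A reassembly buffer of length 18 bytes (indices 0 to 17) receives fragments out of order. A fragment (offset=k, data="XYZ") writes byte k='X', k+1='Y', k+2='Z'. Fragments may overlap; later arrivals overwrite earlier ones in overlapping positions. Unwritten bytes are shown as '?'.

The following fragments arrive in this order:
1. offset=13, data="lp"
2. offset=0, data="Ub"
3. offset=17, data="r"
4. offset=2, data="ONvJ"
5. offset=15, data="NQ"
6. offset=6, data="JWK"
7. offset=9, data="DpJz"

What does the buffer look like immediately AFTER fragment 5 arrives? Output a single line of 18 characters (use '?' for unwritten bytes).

Fragment 1: offset=13 data="lp" -> buffer=?????????????lp???
Fragment 2: offset=0 data="Ub" -> buffer=Ub???????????lp???
Fragment 3: offset=17 data="r" -> buffer=Ub???????????lp??r
Fragment 4: offset=2 data="ONvJ" -> buffer=UbONvJ???????lp??r
Fragment 5: offset=15 data="NQ" -> buffer=UbONvJ???????lpNQr

Answer: UbONvJ???????lpNQr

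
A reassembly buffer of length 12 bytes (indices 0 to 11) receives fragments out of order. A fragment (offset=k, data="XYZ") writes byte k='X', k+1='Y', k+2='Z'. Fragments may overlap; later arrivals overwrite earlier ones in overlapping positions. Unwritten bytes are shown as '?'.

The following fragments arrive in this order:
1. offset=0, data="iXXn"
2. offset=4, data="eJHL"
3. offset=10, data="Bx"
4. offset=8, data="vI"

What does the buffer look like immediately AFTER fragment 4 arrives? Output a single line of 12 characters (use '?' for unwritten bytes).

Answer: iXXneJHLvIBx

Derivation:
Fragment 1: offset=0 data="iXXn" -> buffer=iXXn????????
Fragment 2: offset=4 data="eJHL" -> buffer=iXXneJHL????
Fragment 3: offset=10 data="Bx" -> buffer=iXXneJHL??Bx
Fragment 4: offset=8 data="vI" -> buffer=iXXneJHLvIBx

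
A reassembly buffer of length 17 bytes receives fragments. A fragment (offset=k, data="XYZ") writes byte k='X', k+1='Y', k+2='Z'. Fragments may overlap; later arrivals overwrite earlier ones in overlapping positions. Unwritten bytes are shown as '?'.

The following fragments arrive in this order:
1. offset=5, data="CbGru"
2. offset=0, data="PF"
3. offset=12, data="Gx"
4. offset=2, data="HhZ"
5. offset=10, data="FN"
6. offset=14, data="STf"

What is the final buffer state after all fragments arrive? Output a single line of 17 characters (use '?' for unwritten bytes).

Answer: PFHhZCbGruFNGxSTf

Derivation:
Fragment 1: offset=5 data="CbGru" -> buffer=?????CbGru???????
Fragment 2: offset=0 data="PF" -> buffer=PF???CbGru???????
Fragment 3: offset=12 data="Gx" -> buffer=PF???CbGru??Gx???
Fragment 4: offset=2 data="HhZ" -> buffer=PFHhZCbGru??Gx???
Fragment 5: offset=10 data="FN" -> buffer=PFHhZCbGruFNGx???
Fragment 6: offset=14 data="STf" -> buffer=PFHhZCbGruFNGxSTf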